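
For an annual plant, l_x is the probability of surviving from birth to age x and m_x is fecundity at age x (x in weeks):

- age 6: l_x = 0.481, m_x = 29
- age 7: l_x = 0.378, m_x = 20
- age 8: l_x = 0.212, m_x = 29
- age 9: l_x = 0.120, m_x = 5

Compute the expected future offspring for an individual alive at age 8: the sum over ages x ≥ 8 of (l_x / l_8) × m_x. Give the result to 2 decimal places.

l_8 = 0.212. Conditional survival from age 8 to x is l_x / l_8.
  x=8: (0.212/0.212) × 29 = 29.0000
  x=9: (0.120/0.212) × 5 = 2.8302
Sum = 29.0000 + 2.8302 = 31.8302

31.83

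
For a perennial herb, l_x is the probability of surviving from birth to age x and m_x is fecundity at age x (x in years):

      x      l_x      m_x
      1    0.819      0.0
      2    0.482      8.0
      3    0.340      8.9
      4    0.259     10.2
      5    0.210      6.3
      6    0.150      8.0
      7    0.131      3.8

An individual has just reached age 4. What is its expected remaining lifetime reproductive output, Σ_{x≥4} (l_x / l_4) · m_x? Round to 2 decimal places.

21.86

l_4 = 0.259. Conditional survival from age 4 to x is l_x / l_4.
  x=4: (0.259/0.259) × 10.2 = 10.2000
  x=5: (0.210/0.259) × 6.3 = 5.1081
  x=6: (0.150/0.259) × 8.0 = 4.6332
  x=7: (0.131/0.259) × 3.8 = 1.9220
Sum = 10.2000 + 5.1081 + 4.6332 + 1.9220 = 21.8633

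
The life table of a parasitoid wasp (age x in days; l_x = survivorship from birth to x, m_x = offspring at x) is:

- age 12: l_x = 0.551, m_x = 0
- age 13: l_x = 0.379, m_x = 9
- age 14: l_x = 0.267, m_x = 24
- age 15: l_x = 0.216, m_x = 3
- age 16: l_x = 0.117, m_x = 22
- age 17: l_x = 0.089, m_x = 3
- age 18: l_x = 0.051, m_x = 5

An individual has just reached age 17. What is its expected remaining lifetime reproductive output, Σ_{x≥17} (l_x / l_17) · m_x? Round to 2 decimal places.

5.87

l_17 = 0.089. Conditional survival from age 17 to x is l_x / l_17.
  x=17: (0.089/0.089) × 3 = 3.0000
  x=18: (0.051/0.089) × 5 = 2.8652
Sum = 3.0000 + 2.8652 = 5.8652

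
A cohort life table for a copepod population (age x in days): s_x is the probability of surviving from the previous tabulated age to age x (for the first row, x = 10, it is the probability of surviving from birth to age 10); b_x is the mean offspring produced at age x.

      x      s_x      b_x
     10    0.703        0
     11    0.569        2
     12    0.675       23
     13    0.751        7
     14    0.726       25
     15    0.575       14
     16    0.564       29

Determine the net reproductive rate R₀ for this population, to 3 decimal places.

14.679

Survivorship from birth: l_x = s_10·s_11·…·s_x.
  l_10 = 0.70300
  l_11 = 0.40001
  l_12 = 0.27000
  l_13 = 0.20277
  l_14 = 0.14721
  l_15 = 0.08465
  l_16 = 0.04774
R₀ = Σ l_x b_x:
  age 10: 0.70300 × 0 = 0.0000
  age 11: 0.40001 × 2 = 0.8000
  age 12: 0.27000 × 23 = 6.2100
  age 13: 0.20277 × 7 = 1.4194
  age 14: 0.14721 × 25 = 3.6803
  age 15: 0.08465 × 14 = 1.1851
  age 16: 0.04774 × 29 = 1.3845
R₀ = 0.0000 + 0.8000 + 6.2100 + 1.4194 + 3.6803 + 1.1851 + 1.3845 = 14.6792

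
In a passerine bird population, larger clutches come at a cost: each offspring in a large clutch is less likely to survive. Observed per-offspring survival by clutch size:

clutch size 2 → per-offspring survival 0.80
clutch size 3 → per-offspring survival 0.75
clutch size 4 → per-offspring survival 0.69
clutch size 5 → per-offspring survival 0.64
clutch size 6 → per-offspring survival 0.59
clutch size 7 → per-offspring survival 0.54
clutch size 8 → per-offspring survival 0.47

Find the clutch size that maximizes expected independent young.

Expected independent young = c × s(c):
  c=2: 2 × 0.80 = 1.600
  c=3: 3 × 0.75 = 2.250
  c=4: 4 × 0.69 = 2.760
  c=5: 5 × 0.64 = 3.200
  c=6: 6 × 0.59 = 3.540
  c=7: 7 × 0.54 = 3.780
  c=8: 8 × 0.47 = 3.760
Maximum at c = 7 (3.780 independent young).

7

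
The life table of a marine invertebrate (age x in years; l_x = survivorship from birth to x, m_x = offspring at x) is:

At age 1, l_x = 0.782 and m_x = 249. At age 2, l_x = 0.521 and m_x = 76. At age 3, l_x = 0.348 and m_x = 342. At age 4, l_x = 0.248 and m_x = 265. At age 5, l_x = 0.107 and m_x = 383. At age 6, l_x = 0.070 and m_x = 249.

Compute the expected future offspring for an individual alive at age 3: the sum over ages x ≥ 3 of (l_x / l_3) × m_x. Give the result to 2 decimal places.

l_3 = 0.348. Conditional survival from age 3 to x is l_x / l_3.
  x=3: (0.348/0.348) × 342 = 342.0000
  x=4: (0.248/0.348) × 265 = 188.8506
  x=5: (0.107/0.348) × 383 = 117.7615
  x=6: (0.070/0.348) × 249 = 50.0862
Sum = 342.0000 + 188.8506 + 117.7615 + 50.0862 = 698.6983

698.70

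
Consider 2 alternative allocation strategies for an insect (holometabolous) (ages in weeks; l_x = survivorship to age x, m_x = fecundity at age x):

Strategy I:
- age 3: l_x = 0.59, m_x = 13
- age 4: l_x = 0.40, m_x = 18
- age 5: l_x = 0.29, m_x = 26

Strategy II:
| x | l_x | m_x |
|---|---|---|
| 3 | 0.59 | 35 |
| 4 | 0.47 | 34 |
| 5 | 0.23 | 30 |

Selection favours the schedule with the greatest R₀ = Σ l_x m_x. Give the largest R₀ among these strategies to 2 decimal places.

Strategy I: R₀ = 0.59×13 + 0.40×18 + 0.29×26 = 22.4100
Strategy II: R₀ = 0.59×35 + 0.47×34 + 0.23×30 = 43.5300
Highest R₀: strategy II with 43.5300.

43.53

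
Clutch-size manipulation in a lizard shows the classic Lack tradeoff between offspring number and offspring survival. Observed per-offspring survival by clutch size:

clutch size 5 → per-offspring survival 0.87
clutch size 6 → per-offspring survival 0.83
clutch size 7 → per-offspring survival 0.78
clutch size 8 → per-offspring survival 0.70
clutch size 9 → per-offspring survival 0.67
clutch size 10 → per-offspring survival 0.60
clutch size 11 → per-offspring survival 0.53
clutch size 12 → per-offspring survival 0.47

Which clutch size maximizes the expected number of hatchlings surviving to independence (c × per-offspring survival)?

9

Expected hatchlings surviving to independence = c × s(c):
  c=5: 5 × 0.87 = 4.350
  c=6: 6 × 0.83 = 4.980
  c=7: 7 × 0.78 = 5.460
  c=8: 8 × 0.70 = 5.600
  c=9: 9 × 0.67 = 6.030
  c=10: 10 × 0.60 = 6.000
  c=11: 11 × 0.53 = 5.830
  c=12: 12 × 0.47 = 5.640
Maximum at c = 9 (6.030 hatchlings surviving to independence).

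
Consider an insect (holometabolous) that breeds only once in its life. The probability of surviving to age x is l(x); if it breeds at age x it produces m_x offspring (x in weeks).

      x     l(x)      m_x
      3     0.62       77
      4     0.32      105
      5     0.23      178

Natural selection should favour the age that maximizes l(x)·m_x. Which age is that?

Expected offspring if breeding at age x = l(x) × m_x:
  age 3: 0.62 × 77 = 47.740
  age 4: 0.32 × 105 = 33.600
  age 5: 0.23 × 178 = 40.940
Maximum at age 3 (47.740).

3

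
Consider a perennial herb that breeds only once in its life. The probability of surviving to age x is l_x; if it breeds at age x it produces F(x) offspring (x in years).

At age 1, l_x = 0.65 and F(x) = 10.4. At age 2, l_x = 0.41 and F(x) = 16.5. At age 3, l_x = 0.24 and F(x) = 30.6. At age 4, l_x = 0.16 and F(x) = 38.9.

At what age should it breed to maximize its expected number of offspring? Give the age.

Expected offspring if breeding at age x = l_x × F(x):
  age 1: 0.65 × 10.4 = 6.760
  age 2: 0.41 × 16.5 = 6.765
  age 3: 0.24 × 30.6 = 7.344
  age 4: 0.16 × 38.9 = 6.224
Maximum at age 3 (7.344).

3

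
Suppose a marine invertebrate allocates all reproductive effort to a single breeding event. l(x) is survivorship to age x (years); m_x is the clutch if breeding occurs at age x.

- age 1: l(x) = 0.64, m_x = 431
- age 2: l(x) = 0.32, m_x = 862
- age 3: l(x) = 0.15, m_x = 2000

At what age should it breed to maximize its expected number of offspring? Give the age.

3

Expected offspring if breeding at age x = l(x) × m_x:
  age 1: 0.64 × 431 = 275.840
  age 2: 0.32 × 862 = 275.840
  age 3: 0.15 × 2000 = 300.000
Maximum at age 3 (300.000).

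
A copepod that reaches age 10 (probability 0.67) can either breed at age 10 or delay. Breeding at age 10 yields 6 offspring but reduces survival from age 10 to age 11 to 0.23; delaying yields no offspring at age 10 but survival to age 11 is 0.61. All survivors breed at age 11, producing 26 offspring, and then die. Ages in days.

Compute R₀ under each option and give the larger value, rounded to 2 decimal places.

10.63

breed at age 10: R₀ = 0.67 × (6 + 0.23 × 26) = 0.67 × 11.9800 = 8.0266
delay to age 11: R₀ = 0.67 × (0.61 × 26) = 0.67 × 15.8600 = 10.6262
Higher: delay to age 11 (10.6262).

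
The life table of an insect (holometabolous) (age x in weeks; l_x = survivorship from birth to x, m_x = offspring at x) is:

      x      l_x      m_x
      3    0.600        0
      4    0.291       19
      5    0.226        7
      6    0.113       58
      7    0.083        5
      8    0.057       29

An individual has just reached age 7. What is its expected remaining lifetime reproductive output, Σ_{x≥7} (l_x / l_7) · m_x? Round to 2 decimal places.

l_7 = 0.083. Conditional survival from age 7 to x is l_x / l_7.
  x=7: (0.083/0.083) × 5 = 5.0000
  x=8: (0.057/0.083) × 29 = 19.9157
Sum = 5.0000 + 19.9157 = 24.9157

24.92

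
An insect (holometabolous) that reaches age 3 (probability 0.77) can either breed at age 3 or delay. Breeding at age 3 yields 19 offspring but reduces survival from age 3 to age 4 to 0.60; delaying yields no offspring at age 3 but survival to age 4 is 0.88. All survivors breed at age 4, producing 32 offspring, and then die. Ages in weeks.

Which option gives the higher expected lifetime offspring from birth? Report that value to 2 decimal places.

breed at age 3: R₀ = 0.77 × (19 + 0.60 × 32) = 0.77 × 38.2000 = 29.4140
delay to age 4: R₀ = 0.77 × (0.88 × 32) = 0.77 × 28.1600 = 21.6832
Higher: breed at age 3 (29.4140).

29.41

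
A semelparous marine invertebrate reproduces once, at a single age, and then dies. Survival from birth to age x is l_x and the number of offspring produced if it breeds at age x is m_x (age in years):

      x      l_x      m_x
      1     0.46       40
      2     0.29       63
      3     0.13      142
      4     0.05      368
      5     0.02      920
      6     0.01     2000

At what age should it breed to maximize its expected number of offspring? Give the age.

Expected offspring if breeding at age x = l_x × m_x:
  age 1: 0.46 × 40 = 18.400
  age 2: 0.29 × 63 = 18.270
  age 3: 0.13 × 142 = 18.460
  age 4: 0.05 × 368 = 18.400
  age 5: 0.02 × 920 = 18.400
  age 6: 0.01 × 2000 = 20.000
Maximum at age 6 (20.000).

6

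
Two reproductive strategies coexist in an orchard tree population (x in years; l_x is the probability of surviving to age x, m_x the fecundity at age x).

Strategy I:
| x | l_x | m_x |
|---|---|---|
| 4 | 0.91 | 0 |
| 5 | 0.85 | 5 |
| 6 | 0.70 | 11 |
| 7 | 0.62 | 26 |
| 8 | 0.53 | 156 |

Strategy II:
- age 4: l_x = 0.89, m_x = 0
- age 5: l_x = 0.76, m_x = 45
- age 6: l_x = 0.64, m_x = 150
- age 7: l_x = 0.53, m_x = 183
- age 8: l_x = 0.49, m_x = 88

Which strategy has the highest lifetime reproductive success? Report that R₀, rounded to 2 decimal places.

Strategy I: R₀ = 0.91×0 + 0.85×5 + 0.70×11 + 0.62×26 + 0.53×156 = 110.7500
Strategy II: R₀ = 0.89×0 + 0.76×45 + 0.64×150 + 0.53×183 + 0.49×88 = 270.3100
Highest R₀: strategy II with 270.3100.

270.31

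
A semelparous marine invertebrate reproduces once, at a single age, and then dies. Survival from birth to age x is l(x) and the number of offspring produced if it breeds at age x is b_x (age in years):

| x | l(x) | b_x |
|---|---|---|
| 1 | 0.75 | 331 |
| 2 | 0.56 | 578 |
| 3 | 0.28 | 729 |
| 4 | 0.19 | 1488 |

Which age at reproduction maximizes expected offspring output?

Expected offspring if breeding at age x = l(x) × b_x:
  age 1: 0.75 × 331 = 248.250
  age 2: 0.56 × 578 = 323.680
  age 3: 0.28 × 729 = 204.120
  age 4: 0.19 × 1488 = 282.720
Maximum at age 2 (323.680).

2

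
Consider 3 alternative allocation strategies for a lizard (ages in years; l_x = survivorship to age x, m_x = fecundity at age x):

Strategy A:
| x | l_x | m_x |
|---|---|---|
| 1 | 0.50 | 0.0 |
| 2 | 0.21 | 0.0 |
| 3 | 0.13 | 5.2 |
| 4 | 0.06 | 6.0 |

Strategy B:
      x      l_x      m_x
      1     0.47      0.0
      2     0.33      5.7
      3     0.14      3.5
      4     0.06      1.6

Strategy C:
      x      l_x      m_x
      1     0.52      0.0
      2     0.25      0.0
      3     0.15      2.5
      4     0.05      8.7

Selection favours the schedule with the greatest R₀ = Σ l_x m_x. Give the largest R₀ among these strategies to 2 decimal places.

Strategy A: R₀ = 0.50×0.0 + 0.21×0.0 + 0.13×5.2 + 0.06×6.0 = 1.0360
Strategy B: R₀ = 0.47×0.0 + 0.33×5.7 + 0.14×3.5 + 0.06×1.6 = 2.4670
Strategy C: R₀ = 0.52×0.0 + 0.25×0.0 + 0.15×2.5 + 0.05×8.7 = 0.8100
Highest R₀: strategy B with 2.4670.

2.47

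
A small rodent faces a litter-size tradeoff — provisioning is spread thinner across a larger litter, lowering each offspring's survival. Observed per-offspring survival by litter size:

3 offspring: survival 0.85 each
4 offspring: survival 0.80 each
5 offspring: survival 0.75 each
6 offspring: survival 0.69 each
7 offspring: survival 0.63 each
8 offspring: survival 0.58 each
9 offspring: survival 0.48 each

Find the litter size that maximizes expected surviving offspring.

Expected surviving offspring = c × s(c):
  c=3: 3 × 0.85 = 2.550
  c=4: 4 × 0.80 = 3.200
  c=5: 5 × 0.75 = 3.750
  c=6: 6 × 0.69 = 4.140
  c=7: 7 × 0.63 = 4.410
  c=8: 8 × 0.58 = 4.640
  c=9: 9 × 0.48 = 4.320
Maximum at c = 8 (4.640 surviving offspring).

8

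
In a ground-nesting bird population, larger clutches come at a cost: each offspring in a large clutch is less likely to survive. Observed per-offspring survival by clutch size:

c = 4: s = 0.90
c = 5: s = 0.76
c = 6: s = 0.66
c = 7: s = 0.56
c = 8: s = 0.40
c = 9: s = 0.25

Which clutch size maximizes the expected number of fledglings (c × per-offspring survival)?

Expected fledglings = c × s(c):
  c=4: 4 × 0.90 = 3.600
  c=5: 5 × 0.76 = 3.800
  c=6: 6 × 0.66 = 3.960
  c=7: 7 × 0.56 = 3.920
  c=8: 8 × 0.40 = 3.200
  c=9: 9 × 0.25 = 2.250
Maximum at c = 6 (3.960 fledglings).

6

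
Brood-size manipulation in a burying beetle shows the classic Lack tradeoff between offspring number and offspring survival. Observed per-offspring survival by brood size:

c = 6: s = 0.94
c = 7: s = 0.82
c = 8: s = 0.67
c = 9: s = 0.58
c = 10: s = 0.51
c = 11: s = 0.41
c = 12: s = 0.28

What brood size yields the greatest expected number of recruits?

Expected recruits = c × s(c):
  c=6: 6 × 0.94 = 5.640
  c=7: 7 × 0.82 = 5.740
  c=8: 8 × 0.67 = 5.360
  c=9: 9 × 0.58 = 5.220
  c=10: 10 × 0.51 = 5.100
  c=11: 11 × 0.41 = 4.510
  c=12: 12 × 0.28 = 3.360
Maximum at c = 7 (5.740 recruits).

7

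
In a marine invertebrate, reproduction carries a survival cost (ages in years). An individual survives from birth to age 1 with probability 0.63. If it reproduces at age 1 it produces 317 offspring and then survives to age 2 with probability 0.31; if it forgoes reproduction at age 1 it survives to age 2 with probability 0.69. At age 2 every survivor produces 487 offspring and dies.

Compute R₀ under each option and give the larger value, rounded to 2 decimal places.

294.82

breed at age 1: R₀ = 0.63 × (317 + 0.31 × 487) = 0.63 × 467.9700 = 294.8211
delay to age 2: R₀ = 0.63 × (0.69 × 487) = 0.63 × 336.0300 = 211.6989
Higher: breed at age 1 (294.8211).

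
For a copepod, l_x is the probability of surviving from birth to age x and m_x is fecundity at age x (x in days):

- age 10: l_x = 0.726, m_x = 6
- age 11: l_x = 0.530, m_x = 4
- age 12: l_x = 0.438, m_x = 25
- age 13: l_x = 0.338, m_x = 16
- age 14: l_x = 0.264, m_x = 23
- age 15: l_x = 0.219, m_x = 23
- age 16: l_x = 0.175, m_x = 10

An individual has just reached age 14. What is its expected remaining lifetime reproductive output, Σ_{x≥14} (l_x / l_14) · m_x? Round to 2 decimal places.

48.71

l_14 = 0.264. Conditional survival from age 14 to x is l_x / l_14.
  x=14: (0.264/0.264) × 23 = 23.0000
  x=15: (0.219/0.264) × 23 = 19.0795
  x=16: (0.175/0.264) × 10 = 6.6288
Sum = 23.0000 + 19.0795 + 6.6288 = 48.7083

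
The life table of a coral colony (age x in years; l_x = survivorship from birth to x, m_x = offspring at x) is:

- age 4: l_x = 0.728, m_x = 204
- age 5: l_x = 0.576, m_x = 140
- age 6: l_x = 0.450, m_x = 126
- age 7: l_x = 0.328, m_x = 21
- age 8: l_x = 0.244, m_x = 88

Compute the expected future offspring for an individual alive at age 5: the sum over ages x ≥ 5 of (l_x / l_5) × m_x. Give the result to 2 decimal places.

287.67

l_5 = 0.576. Conditional survival from age 5 to x is l_x / l_5.
  x=5: (0.576/0.576) × 140 = 140.0000
  x=6: (0.450/0.576) × 126 = 98.4375
  x=7: (0.328/0.576) × 21 = 11.9583
  x=8: (0.244/0.576) × 88 = 37.2778
Sum = 140.0000 + 98.4375 + 11.9583 + 37.2778 = 287.6736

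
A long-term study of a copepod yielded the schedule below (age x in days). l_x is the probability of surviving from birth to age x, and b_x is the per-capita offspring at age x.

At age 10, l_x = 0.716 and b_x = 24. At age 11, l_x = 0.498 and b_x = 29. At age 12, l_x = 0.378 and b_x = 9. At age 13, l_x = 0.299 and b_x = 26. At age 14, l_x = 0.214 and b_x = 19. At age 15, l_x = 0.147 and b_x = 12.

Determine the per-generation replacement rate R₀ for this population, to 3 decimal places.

48.632

R₀ = Σ l_x b_x:
  age 10: 0.716 × 24 = 17.1840
  age 11: 0.498 × 29 = 14.4420
  age 12: 0.378 × 9 = 3.4020
  age 13: 0.299 × 26 = 7.7740
  age 14: 0.214 × 19 = 4.0660
  age 15: 0.147 × 12 = 1.7640
R₀ = 17.1840 + 14.4420 + 3.4020 + 7.7740 + 4.0660 + 1.7640 = 48.6320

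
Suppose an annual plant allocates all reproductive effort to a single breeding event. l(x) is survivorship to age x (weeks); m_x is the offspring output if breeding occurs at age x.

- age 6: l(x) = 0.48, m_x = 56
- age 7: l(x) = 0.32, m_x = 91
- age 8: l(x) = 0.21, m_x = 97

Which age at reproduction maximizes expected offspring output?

Expected offspring if breeding at age x = l(x) × m_x:
  age 6: 0.48 × 56 = 26.880
  age 7: 0.32 × 91 = 29.120
  age 8: 0.21 × 97 = 20.370
Maximum at age 7 (29.120).

7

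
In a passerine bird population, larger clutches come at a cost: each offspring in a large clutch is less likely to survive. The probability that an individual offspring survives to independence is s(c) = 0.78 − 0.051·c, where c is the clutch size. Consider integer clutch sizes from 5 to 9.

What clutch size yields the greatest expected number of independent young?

Expected independent young = c × s(c):
  c=5: 5 × 0.525 = 2.625
  c=6: 6 × 0.474 = 2.844
  c=7: 7 × 0.423 = 2.961
  c=8: 8 × 0.372 = 2.976
  c=9: 9 × 0.321 = 2.889
Maximum at c = 8 (2.976 independent young).

8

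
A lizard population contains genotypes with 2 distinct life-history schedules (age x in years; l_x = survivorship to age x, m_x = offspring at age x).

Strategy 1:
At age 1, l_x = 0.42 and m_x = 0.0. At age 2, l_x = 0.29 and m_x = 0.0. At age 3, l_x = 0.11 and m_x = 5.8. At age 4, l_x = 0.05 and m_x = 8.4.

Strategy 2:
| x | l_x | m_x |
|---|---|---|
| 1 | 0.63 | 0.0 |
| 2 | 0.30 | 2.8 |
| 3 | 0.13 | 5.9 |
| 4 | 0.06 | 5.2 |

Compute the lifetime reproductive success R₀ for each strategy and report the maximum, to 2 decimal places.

Strategy 1: R₀ = 0.42×0.0 + 0.29×0.0 + 0.11×5.8 + 0.05×8.4 = 1.0580
Strategy 2: R₀ = 0.63×0.0 + 0.30×2.8 + 0.13×5.9 + 0.06×5.2 = 1.9190
Highest R₀: strategy 2 with 1.9190.

1.92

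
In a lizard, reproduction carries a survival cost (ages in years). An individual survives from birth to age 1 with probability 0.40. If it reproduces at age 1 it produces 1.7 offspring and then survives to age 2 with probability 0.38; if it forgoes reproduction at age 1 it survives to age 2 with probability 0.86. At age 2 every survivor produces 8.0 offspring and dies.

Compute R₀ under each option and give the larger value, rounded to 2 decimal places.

2.75

breed at age 1: R₀ = 0.40 × (1.7 + 0.38 × 8.0) = 0.40 × 4.7400 = 1.8960
delay to age 2: R₀ = 0.40 × (0.86 × 8.0) = 0.40 × 6.8800 = 2.7520
Higher: delay to age 2 (2.7520).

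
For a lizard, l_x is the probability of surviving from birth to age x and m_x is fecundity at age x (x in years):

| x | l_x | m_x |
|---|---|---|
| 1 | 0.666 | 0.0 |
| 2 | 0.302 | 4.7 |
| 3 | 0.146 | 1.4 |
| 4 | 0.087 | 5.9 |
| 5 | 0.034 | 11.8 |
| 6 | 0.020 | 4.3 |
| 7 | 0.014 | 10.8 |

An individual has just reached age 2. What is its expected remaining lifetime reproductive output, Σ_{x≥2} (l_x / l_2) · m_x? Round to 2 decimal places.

9.19

l_2 = 0.302. Conditional survival from age 2 to x is l_x / l_2.
  x=2: (0.302/0.302) × 4.7 = 4.7000
  x=3: (0.146/0.302) × 1.4 = 0.6768
  x=4: (0.087/0.302) × 5.9 = 1.6997
  x=5: (0.034/0.302) × 11.8 = 1.3285
  x=6: (0.020/0.302) × 4.3 = 0.2848
  x=7: (0.014/0.302) × 10.8 = 0.5007
Sum = 4.7000 + 0.6768 + 1.6997 + 1.3285 + 0.2848 + 0.5007 = 9.1904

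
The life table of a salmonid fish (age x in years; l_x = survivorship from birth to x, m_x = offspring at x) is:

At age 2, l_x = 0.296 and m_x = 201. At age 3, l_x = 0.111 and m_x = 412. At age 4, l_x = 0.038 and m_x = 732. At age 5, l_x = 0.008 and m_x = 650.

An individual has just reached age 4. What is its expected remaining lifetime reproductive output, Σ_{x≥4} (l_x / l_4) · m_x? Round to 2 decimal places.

868.84

l_4 = 0.038. Conditional survival from age 4 to x is l_x / l_4.
  x=4: (0.038/0.038) × 732 = 732.0000
  x=5: (0.008/0.038) × 650 = 136.8421
Sum = 732.0000 + 136.8421 = 868.8421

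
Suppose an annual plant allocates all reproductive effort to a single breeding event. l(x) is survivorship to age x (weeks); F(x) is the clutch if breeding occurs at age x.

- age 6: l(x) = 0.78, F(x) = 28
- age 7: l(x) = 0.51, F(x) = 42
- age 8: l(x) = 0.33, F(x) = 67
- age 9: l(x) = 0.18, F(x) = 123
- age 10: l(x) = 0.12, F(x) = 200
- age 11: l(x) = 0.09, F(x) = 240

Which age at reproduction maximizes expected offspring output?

Expected offspring if breeding at age x = l(x) × F(x):
  age 6: 0.78 × 28 = 21.840
  age 7: 0.51 × 42 = 21.420
  age 8: 0.33 × 67 = 22.110
  age 9: 0.18 × 123 = 22.140
  age 10: 0.12 × 200 = 24.000
  age 11: 0.09 × 240 = 21.600
Maximum at age 10 (24.000).

10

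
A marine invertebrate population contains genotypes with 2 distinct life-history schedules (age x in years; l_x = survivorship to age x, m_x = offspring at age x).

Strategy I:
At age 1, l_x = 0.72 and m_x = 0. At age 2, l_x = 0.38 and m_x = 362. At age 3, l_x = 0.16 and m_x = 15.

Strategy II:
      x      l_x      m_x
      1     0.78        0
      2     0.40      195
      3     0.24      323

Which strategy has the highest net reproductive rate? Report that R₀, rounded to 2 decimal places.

Strategy I: R₀ = 0.72×0 + 0.38×362 + 0.16×15 = 139.9600
Strategy II: R₀ = 0.78×0 + 0.40×195 + 0.24×323 = 155.5200
Highest R₀: strategy II with 155.5200.

155.52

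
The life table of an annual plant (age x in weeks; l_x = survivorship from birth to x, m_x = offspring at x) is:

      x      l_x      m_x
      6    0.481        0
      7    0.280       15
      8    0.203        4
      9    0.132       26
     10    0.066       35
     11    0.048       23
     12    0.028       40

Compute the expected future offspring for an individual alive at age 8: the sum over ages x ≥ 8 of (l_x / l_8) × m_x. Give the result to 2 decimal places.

43.24

l_8 = 0.203. Conditional survival from age 8 to x is l_x / l_8.
  x=8: (0.203/0.203) × 4 = 4.0000
  x=9: (0.132/0.203) × 26 = 16.9064
  x=10: (0.066/0.203) × 35 = 11.3793
  x=11: (0.048/0.203) × 23 = 5.4384
  x=12: (0.028/0.203) × 40 = 5.5172
Sum = 4.0000 + 16.9064 + 11.3793 + 5.4384 + 5.5172 = 43.2414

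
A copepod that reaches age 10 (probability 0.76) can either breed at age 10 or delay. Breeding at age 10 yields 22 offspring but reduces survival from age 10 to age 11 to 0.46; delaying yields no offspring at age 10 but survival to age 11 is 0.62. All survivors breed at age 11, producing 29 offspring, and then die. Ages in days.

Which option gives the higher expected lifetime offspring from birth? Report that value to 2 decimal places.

26.86

breed at age 10: R₀ = 0.76 × (22 + 0.46 × 29) = 0.76 × 35.3400 = 26.8584
delay to age 11: R₀ = 0.76 × (0.62 × 29) = 0.76 × 17.9800 = 13.6648
Higher: breed at age 10 (26.8584).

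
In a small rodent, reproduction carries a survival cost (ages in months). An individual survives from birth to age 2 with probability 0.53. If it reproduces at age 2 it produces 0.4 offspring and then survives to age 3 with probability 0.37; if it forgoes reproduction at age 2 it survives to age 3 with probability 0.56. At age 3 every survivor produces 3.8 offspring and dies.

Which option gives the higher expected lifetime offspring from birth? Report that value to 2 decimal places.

1.13

breed at age 2: R₀ = 0.53 × (0.4 + 0.37 × 3.8) = 0.53 × 1.8060 = 0.9572
delay to age 3: R₀ = 0.53 × (0.56 × 3.8) = 0.53 × 2.1280 = 1.1278
Higher: delay to age 3 (1.1278).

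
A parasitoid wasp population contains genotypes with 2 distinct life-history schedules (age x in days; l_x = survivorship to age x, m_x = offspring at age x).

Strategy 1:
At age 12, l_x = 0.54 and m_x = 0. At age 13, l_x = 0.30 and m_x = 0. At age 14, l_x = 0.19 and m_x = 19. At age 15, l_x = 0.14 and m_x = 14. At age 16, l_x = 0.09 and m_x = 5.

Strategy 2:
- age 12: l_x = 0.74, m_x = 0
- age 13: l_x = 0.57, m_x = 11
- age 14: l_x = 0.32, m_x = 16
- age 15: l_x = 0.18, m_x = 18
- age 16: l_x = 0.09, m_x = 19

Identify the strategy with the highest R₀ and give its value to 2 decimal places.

Strategy 1: R₀ = 0.54×0 + 0.30×0 + 0.19×19 + 0.14×14 + 0.09×5 = 6.0200
Strategy 2: R₀ = 0.74×0 + 0.57×11 + 0.32×16 + 0.18×18 + 0.09×19 = 16.3400
Highest R₀: strategy 2 with 16.3400.

16.34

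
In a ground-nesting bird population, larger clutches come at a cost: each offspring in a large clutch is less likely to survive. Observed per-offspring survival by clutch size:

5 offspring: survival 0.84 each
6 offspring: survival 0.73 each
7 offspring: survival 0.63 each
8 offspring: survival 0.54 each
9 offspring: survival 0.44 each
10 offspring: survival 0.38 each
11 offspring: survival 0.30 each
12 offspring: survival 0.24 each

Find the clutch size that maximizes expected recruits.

Expected recruits = c × s(c):
  c=5: 5 × 0.84 = 4.200
  c=6: 6 × 0.73 = 4.380
  c=7: 7 × 0.63 = 4.410
  c=8: 8 × 0.54 = 4.320
  c=9: 9 × 0.44 = 3.960
  c=10: 10 × 0.38 = 3.800
  c=11: 11 × 0.30 = 3.300
  c=12: 12 × 0.24 = 2.880
Maximum at c = 7 (4.410 recruits).

7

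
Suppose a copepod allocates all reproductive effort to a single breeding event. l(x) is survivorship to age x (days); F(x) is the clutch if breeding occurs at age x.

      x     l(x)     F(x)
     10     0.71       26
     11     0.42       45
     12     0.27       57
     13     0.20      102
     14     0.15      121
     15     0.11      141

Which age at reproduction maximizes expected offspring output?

Expected offspring if breeding at age x = l(x) × F(x):
  age 10: 0.71 × 26 = 18.460
  age 11: 0.42 × 45 = 18.900
  age 12: 0.27 × 57 = 15.390
  age 13: 0.20 × 102 = 20.400
  age 14: 0.15 × 121 = 18.150
  age 15: 0.11 × 141 = 15.510
Maximum at age 13 (20.400).

13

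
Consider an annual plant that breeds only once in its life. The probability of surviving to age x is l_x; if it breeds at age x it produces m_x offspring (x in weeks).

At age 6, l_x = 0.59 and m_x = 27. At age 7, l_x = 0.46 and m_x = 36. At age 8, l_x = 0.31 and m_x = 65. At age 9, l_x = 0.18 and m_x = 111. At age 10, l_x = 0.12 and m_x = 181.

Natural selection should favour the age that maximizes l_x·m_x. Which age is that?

Expected offspring if breeding at age x = l_x × m_x:
  age 6: 0.59 × 27 = 15.930
  age 7: 0.46 × 36 = 16.560
  age 8: 0.31 × 65 = 20.150
  age 9: 0.18 × 111 = 19.980
  age 10: 0.12 × 181 = 21.720
Maximum at age 10 (21.720).

10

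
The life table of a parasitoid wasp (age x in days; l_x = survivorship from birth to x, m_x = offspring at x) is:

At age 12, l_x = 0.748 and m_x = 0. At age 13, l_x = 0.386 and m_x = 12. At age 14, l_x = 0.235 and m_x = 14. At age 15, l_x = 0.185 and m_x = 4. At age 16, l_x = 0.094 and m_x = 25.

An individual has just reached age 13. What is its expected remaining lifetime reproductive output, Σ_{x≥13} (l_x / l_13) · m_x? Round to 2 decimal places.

l_13 = 0.386. Conditional survival from age 13 to x is l_x / l_13.
  x=13: (0.386/0.386) × 12 = 12.0000
  x=14: (0.235/0.386) × 14 = 8.5233
  x=15: (0.185/0.386) × 4 = 1.9171
  x=16: (0.094/0.386) × 25 = 6.0881
Sum = 12.0000 + 8.5233 + 1.9171 + 6.0881 = 28.5285

28.53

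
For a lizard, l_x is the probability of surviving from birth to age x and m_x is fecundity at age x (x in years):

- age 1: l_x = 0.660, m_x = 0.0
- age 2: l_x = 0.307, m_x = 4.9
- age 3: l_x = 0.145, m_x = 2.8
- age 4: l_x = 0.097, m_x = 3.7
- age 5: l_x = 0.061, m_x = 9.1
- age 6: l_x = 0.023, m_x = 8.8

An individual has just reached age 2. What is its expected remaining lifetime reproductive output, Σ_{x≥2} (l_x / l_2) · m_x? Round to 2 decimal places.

l_2 = 0.307. Conditional survival from age 2 to x is l_x / l_2.
  x=2: (0.307/0.307) × 4.9 = 4.9000
  x=3: (0.145/0.307) × 2.8 = 1.3225
  x=4: (0.097/0.307) × 3.7 = 1.1691
  x=5: (0.061/0.307) × 9.1 = 1.8081
  x=6: (0.023/0.307) × 8.8 = 0.6593
Sum = 4.9000 + 1.3225 + 1.1691 + 1.8081 + 0.6593 = 9.8590

9.86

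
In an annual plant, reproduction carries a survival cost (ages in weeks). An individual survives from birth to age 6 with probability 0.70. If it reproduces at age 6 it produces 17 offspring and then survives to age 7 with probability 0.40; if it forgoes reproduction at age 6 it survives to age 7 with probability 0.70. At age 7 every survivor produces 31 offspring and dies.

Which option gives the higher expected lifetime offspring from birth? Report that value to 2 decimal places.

breed at age 6: R₀ = 0.70 × (17 + 0.40 × 31) = 0.70 × 29.4000 = 20.5800
delay to age 7: R₀ = 0.70 × (0.70 × 31) = 0.70 × 21.7000 = 15.1900
Higher: breed at age 6 (20.5800).

20.58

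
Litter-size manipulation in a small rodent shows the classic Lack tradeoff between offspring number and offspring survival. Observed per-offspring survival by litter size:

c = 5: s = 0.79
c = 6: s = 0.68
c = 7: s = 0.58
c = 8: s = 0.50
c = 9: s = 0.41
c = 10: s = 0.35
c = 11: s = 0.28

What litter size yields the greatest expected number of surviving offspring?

6

Expected surviving offspring = c × s(c):
  c=5: 5 × 0.79 = 3.950
  c=6: 6 × 0.68 = 4.080
  c=7: 7 × 0.58 = 4.060
  c=8: 8 × 0.50 = 4.000
  c=9: 9 × 0.41 = 3.690
  c=10: 10 × 0.35 = 3.500
  c=11: 11 × 0.28 = 3.080
Maximum at c = 6 (4.080 surviving offspring).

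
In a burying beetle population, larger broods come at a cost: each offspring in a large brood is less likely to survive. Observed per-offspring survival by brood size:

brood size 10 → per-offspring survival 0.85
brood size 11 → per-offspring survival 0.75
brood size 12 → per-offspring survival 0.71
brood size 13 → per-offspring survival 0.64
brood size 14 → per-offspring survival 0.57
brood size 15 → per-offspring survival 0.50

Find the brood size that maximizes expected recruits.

12

Expected recruits = c × s(c):
  c=10: 10 × 0.85 = 8.500
  c=11: 11 × 0.75 = 8.250
  c=12: 12 × 0.71 = 8.520
  c=13: 13 × 0.64 = 8.320
  c=14: 14 × 0.57 = 7.980
  c=15: 15 × 0.50 = 7.500
Maximum at c = 12 (8.520 recruits).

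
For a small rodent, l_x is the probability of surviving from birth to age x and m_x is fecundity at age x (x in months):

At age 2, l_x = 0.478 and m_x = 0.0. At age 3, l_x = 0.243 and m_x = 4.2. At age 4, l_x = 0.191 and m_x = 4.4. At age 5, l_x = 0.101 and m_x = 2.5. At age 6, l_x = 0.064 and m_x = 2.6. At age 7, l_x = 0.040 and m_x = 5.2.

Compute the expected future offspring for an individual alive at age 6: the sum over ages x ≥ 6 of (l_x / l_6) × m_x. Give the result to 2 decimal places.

5.85

l_6 = 0.064. Conditional survival from age 6 to x is l_x / l_6.
  x=6: (0.064/0.064) × 2.6 = 2.6000
  x=7: (0.040/0.064) × 5.2 = 3.2500
Sum = 2.6000 + 3.2500 = 5.8500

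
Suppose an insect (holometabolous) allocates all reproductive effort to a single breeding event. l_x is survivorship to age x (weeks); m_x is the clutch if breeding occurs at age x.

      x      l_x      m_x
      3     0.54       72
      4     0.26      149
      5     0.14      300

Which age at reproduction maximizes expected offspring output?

Expected offspring if breeding at age x = l_x × m_x:
  age 3: 0.54 × 72 = 38.880
  age 4: 0.26 × 149 = 38.740
  age 5: 0.14 × 300 = 42.000
Maximum at age 5 (42.000).

5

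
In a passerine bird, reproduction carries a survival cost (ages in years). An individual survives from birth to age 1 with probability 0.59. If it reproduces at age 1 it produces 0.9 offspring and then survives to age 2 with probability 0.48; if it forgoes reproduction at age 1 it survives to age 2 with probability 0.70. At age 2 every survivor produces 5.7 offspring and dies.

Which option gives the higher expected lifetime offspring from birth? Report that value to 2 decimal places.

breed at age 1: R₀ = 0.59 × (0.9 + 0.48 × 5.7) = 0.59 × 3.6360 = 2.1452
delay to age 2: R₀ = 0.59 × (0.70 × 5.7) = 0.59 × 3.9900 = 2.3541
Higher: delay to age 2 (2.3541).

2.35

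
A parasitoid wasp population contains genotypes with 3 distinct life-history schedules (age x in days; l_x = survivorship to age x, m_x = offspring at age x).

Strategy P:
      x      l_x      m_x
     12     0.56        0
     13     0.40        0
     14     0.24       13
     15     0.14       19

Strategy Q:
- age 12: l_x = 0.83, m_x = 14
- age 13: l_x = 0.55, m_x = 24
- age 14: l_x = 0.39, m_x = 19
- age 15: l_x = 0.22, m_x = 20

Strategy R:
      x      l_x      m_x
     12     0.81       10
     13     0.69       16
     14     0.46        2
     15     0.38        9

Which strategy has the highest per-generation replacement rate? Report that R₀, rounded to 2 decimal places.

36.63

Strategy P: R₀ = 0.56×0 + 0.40×0 + 0.24×13 + 0.14×19 = 5.7800
Strategy Q: R₀ = 0.83×14 + 0.55×24 + 0.39×19 + 0.22×20 = 36.6300
Strategy R: R₀ = 0.81×10 + 0.69×16 + 0.46×2 + 0.38×9 = 23.4800
Highest R₀: strategy Q with 36.6300.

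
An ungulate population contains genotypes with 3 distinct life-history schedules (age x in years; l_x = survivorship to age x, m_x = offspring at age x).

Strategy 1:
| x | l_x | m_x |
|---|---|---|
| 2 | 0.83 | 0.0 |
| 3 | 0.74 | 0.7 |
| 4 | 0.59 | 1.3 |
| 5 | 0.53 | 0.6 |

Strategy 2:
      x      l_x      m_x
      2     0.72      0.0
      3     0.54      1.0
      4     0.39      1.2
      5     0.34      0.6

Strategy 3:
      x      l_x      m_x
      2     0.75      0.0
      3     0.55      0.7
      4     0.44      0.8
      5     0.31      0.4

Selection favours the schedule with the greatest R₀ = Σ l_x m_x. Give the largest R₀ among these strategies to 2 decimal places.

Strategy 1: R₀ = 0.83×0.0 + 0.74×0.7 + 0.59×1.3 + 0.53×0.6 = 1.6030
Strategy 2: R₀ = 0.72×0.0 + 0.54×1.0 + 0.39×1.2 + 0.34×0.6 = 1.2120
Strategy 3: R₀ = 0.75×0.0 + 0.55×0.7 + 0.44×0.8 + 0.31×0.4 = 0.8610
Highest R₀: strategy 1 with 1.6030.

1.60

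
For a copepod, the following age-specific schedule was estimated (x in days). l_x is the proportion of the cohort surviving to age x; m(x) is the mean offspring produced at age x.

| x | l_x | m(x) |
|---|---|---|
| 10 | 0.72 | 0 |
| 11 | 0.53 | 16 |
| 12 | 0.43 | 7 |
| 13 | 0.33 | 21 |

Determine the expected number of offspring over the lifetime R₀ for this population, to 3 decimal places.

R₀ = Σ l_x m(x):
  age 10: 0.72 × 0 = 0.0000
  age 11: 0.53 × 16 = 8.4800
  age 12: 0.43 × 7 = 3.0100
  age 13: 0.33 × 21 = 6.9300
R₀ = 0.0000 + 8.4800 + 3.0100 + 6.9300 = 18.4200

18.420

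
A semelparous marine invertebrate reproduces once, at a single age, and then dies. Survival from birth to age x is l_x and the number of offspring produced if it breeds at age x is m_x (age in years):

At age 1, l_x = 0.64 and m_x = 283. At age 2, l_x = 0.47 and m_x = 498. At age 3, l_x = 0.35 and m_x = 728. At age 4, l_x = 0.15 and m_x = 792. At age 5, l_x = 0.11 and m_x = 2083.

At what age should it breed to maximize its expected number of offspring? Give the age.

Expected offspring if breeding at age x = l_x × m_x:
  age 1: 0.64 × 283 = 181.120
  age 2: 0.47 × 498 = 234.060
  age 3: 0.35 × 728 = 254.800
  age 4: 0.15 × 792 = 118.800
  age 5: 0.11 × 2083 = 229.130
Maximum at age 3 (254.800).

3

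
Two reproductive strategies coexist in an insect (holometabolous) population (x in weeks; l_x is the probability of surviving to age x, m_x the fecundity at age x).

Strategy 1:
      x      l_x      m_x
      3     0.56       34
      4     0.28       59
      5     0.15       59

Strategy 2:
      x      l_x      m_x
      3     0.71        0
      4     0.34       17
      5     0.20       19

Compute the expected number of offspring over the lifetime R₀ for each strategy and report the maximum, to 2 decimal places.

Strategy 1: R₀ = 0.56×34 + 0.28×59 + 0.15×59 = 44.4100
Strategy 2: R₀ = 0.71×0 + 0.34×17 + 0.20×19 = 9.5800
Highest R₀: strategy 1 with 44.4100.

44.41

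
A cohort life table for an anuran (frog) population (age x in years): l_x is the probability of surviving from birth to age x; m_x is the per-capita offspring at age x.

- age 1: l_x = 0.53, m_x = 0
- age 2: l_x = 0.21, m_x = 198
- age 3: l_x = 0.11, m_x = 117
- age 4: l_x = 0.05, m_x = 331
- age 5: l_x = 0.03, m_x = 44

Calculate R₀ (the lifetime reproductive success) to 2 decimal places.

R₀ = Σ l_x m_x:
  age 1: 0.53 × 0 = 0.0000
  age 2: 0.21 × 198 = 41.5800
  age 3: 0.11 × 117 = 12.8700
  age 4: 0.05 × 331 = 16.5500
  age 5: 0.03 × 44 = 1.3200
R₀ = 0.0000 + 41.5800 + 12.8700 + 16.5500 + 1.3200 = 72.3200

72.32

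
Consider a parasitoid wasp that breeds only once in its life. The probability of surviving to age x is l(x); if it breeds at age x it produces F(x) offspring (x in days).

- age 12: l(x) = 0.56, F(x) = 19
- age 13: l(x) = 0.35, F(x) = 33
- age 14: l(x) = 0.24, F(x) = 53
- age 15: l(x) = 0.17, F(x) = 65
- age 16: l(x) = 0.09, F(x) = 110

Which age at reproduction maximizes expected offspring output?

Expected offspring if breeding at age x = l(x) × F(x):
  age 12: 0.56 × 19 = 10.640
  age 13: 0.35 × 33 = 11.550
  age 14: 0.24 × 53 = 12.720
  age 15: 0.17 × 65 = 11.050
  age 16: 0.09 × 110 = 9.900
Maximum at age 14 (12.720).

14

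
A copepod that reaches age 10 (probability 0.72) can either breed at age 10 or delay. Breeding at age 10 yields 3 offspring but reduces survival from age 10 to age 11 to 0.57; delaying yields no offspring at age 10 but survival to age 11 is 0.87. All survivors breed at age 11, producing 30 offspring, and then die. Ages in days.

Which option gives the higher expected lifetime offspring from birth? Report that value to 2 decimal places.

breed at age 10: R₀ = 0.72 × (3 + 0.57 × 30) = 0.72 × 20.1000 = 14.4720
delay to age 11: R₀ = 0.72 × (0.87 × 30) = 0.72 × 26.1000 = 18.7920
Higher: delay to age 11 (18.7920).

18.79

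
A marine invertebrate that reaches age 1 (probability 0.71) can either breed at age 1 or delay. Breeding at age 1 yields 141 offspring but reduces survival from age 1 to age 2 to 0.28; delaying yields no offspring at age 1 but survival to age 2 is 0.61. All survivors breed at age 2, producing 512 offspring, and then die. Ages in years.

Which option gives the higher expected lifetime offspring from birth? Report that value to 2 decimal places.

breed at age 1: R₀ = 0.71 × (141 + 0.28 × 512) = 0.71 × 284.3600 = 201.8956
delay to age 2: R₀ = 0.71 × (0.61 × 512) = 0.71 × 312.3200 = 221.7472
Higher: delay to age 2 (221.7472).

221.75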